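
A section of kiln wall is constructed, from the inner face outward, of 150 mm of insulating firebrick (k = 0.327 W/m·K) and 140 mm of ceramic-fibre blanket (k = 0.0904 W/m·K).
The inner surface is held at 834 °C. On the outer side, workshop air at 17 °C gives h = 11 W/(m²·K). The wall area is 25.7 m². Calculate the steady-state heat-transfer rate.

Q ≈ 10000 W

Series thermal resistances:
R_insulating firebrick = L/(kA) = 0.15/(0.327×25.7) = 0.01785 K/W
R_ceramic-fibre blanket = L/(kA) = 0.14/(0.0904×25.7) = 0.06026 K/W
R_outer film = 1/(h_o·A) = 1/(11×25.7) = 0.003537 K/W
R_total = 0.08165 K/W
Q = ΔT / R_total = 817 / 0.08165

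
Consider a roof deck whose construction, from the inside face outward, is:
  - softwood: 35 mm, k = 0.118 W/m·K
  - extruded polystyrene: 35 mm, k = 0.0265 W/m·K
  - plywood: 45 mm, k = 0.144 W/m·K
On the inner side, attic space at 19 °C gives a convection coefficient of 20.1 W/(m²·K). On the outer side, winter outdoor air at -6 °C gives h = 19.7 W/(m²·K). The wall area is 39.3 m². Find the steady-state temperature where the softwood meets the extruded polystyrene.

T ≈ 14.7 °C

Model the wall as resistances in series:
R_inner film = 1/(h_i·A) = 1/(20.1×39.3) = 0.001266 K/W
R_softwood = L/(kA) = 0.035/(0.118×39.3) = 0.007547 K/W
R_extruded polystyrene = L/(kA) = 0.035/(0.0265×39.3) = 0.03361 K/W
R_plywood = L/(kA) = 0.045/(0.144×39.3) = 0.007952 K/W
R_outer film = 1/(h_o·A) = 1/(19.7×39.3) = 0.001292 K/W
R_total = 0.05166 K/W;  Q = ΔT/R_total = 25/0.05166 = 483.9 W
T_interface = T_inner − Q·ΣR(inner→interface) = 19 − 484×0.008813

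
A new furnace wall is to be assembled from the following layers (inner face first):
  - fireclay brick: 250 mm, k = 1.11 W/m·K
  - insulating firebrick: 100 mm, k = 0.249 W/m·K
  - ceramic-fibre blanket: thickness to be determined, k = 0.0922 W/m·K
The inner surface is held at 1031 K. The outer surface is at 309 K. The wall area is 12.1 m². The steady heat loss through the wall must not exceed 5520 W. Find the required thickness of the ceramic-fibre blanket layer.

Using the resistance-network approach (series):
R_fireclay brick = L/(kA) = 0.25/(1.11×12.1) = 0.01861 K/W
R_insulating firebrick = L/(kA) = 0.1/(0.249×12.1) = 0.03319 K/W
Sum of the known resistances R_other = 0.0518 K/W
Required total resistance R_tot = ΔT/Q_allow = 722/5520 = 0.1308 K/W
R_ceramic-fibre blanket = R_tot − R_other = 0.07899 K/W
L = R·k·A = 0.07899×0.0922×12.1

L ≈ 88.1 mm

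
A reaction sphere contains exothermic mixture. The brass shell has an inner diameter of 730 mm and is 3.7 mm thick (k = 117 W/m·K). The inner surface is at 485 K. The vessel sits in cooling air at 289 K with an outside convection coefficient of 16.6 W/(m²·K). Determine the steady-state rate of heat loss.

Q ≈ 5560 W

For a spherical shell R = (1/r₁ − 1/r₂)/(4πk); film R = 1/(h·4πr²). In series:
R_brass shell = (1/0.365 − 1/0.3687)/(4π×117) = 1.87×10^-5 K/W
R_outer film = 1/(h·4πr_o²) = 1/(16.6×4π×0.3687²) = 0.03526 K/W
R_total = 0.03528 K/W
Q = ΔT/R_total = 196/0.03528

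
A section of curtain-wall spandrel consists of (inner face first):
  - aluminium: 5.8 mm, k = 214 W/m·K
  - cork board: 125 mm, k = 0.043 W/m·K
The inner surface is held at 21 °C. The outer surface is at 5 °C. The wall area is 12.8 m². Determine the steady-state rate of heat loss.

Q ≈ 70.5 W

Series thermal resistances:
R_aluminium = L/(kA) = 0.0058/(214×12.8) = 2.117×10^-6 K/W
R_cork board = L/(kA) = 0.125/(0.043×12.8) = 0.2271 K/W
R_total = 0.2271 K/W
Q = ΔT / R_total = 16 / 0.2271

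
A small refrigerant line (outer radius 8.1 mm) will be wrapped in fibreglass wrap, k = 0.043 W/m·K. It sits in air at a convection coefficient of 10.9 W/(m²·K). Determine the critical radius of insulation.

r_cr ≈ 3.94 mm

For a cylinder r_cr = k/h = 0.043/10.9
r_cr = 3.94 mm; since the bare radius (8.1 mm) is above r_cr, any added insulation will reduce heat loss.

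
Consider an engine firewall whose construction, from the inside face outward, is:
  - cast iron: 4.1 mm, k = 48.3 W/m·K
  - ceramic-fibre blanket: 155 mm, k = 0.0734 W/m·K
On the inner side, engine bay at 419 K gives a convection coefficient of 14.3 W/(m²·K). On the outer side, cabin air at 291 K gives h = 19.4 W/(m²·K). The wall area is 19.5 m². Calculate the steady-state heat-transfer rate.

Using the resistance-network approach (series):
R_inner film = 1/(h_i·A) = 1/(14.3×19.5) = 0.003586 K/W
R_cast iron = L/(kA) = 0.0041/(48.3×19.5) = 4.353×10^-6 K/W
R_ceramic-fibre blanket = L/(kA) = 0.155/(0.0734×19.5) = 0.1083 K/W
R_outer film = 1/(h_o·A) = 1/(19.4×19.5) = 0.002643 K/W
R_total = 0.1145 K/W
Q = ΔT / R_total = 128 / 0.1145

Q ≈ 1120 W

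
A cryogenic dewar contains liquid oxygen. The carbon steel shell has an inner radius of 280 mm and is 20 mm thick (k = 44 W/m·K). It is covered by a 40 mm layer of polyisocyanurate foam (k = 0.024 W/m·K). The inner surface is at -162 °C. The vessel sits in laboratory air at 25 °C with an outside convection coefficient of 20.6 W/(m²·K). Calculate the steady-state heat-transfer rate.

Q ≈ 140 W

Spherical conduction: R = (1/r_in − 1/r_out)/(4πk) per layer; series-sum.
R_carbon steel shell = (1/0.28 − 1/0.3)/(4π×44) = 4.306×10^-4 K/W
R_polyisocyanurate foam = (1/0.3 − 1/0.34)/(4π×0.024) = 1.3 K/W
R_outer film = 1/(h·4πr_o²) = 1/(20.6×4π×0.34²) = 0.03342 K/W
R_total = 1.334 K/W
Q = ΔT/R_total = 187/1.334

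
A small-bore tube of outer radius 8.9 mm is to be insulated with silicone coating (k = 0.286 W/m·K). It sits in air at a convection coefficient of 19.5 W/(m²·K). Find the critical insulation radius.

For a cylinder r_cr = k/h = 0.286/19.5
r_cr = 14.7 mm; since the bare radius (8.9 mm) is below r_cr, adding a thin layer of insulation will *increase* heat loss.

r_cr ≈ 14.7 mm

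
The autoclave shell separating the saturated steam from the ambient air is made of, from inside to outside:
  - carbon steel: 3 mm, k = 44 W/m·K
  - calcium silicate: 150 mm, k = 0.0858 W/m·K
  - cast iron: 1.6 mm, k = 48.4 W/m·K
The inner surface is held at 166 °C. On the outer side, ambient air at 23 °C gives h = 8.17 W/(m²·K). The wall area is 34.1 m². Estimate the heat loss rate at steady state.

Q ≈ 2610 W

Series thermal resistances:
R_carbon steel = L/(kA) = 0.003/(44×34.1) = 1.999×10^-6 K/W
R_calcium silicate = L/(kA) = 0.15/(0.0858×34.1) = 0.05127 K/W
R_cast iron = L/(kA) = 0.0016/(48.4×34.1) = 9.694×10^-7 K/W
R_outer film = 1/(h_o·A) = 1/(8.17×34.1) = 0.003589 K/W
R_total = 0.05486 K/W
Q = ΔT / R_total = 143 / 0.05486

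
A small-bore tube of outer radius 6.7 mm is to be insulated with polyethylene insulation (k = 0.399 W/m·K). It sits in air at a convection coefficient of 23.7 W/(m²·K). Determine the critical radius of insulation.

r_cr ≈ 16.8 mm

For a cylinder r_cr = k/h = 0.399/23.7
r_cr = 16.8 mm; since the bare radius (6.7 mm) is below r_cr, adding a thin layer of insulation will *increase* heat loss.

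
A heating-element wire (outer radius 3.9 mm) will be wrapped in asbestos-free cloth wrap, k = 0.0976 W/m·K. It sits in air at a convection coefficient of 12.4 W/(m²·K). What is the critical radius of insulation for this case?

For a cylinder r_cr = k/h = 0.0976/12.4
r_cr = 7.87 mm; since the bare radius (3.9 mm) is below r_cr, adding a thin layer of insulation will *increase* heat loss.

r_cr ≈ 7.87 mm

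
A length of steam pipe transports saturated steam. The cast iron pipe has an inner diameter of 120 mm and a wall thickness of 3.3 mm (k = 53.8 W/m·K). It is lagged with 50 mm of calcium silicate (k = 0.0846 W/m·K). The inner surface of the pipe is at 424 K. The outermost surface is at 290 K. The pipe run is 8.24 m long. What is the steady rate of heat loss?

Q ≈ 1010 W

Treating each annulus and film as a series resistance:
R_cast iron pipe wall = ln(63.3/60)/(2π×53.8×8.24) = 1.922×10^-5 K/W
R_calcium silicate = ln(113.3/63.3)/(2π×0.0846×8.24) = 0.1329 K/W
R_total = 0.1329 K/W
Q = ΔT/R_total = 134/0.1329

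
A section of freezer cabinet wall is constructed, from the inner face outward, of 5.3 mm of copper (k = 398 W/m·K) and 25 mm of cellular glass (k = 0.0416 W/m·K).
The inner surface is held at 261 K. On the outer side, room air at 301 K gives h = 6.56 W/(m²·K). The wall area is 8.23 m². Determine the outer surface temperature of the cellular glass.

T ≈ 293 K

Series thermal resistances:
R_copper = L/(kA) = 0.0053/(398×8.23) = 1.618×10^-6 K/W
R_cellular glass = L/(kA) = 0.025/(0.0416×8.23) = 0.07302 K/W
R_outer film = 1/(h_o·A) = 1/(6.56×8.23) = 0.01852 K/W
R_total = 0.09154 K/W;  Q = ΔT/R_total = 40/0.09154 = 436.9 W
T_interface = T_inner + Q·ΣR(inner→interface) = 261 + 437×0.07302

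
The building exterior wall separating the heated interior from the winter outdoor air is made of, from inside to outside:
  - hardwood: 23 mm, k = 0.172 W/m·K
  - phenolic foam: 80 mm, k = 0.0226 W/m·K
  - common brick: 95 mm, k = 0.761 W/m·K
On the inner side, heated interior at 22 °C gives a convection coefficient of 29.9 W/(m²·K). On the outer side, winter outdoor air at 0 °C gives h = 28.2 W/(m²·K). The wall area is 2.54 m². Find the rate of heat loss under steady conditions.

Using the resistance-network approach (series):
R_inner film = 1/(h_i·A) = 1/(29.9×2.54) = 0.01317 K/W
R_hardwood = L/(kA) = 0.023/(0.172×2.54) = 0.05265 K/W
R_phenolic foam = L/(kA) = 0.08/(0.0226×2.54) = 1.394 K/W
R_common brick = L/(kA) = 0.095/(0.761×2.54) = 0.04915 K/W
R_outer film = 1/(h_o·A) = 1/(28.2×2.54) = 0.01396 K/W
R_total = 1.523 K/W
Q = ΔT / R_total = 22 / 1.523

Q ≈ 14.4 W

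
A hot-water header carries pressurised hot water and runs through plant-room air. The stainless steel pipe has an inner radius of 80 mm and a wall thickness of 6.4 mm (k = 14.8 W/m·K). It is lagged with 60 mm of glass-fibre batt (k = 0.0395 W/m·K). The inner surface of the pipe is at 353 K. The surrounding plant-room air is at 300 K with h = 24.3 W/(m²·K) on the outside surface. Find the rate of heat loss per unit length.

Radial resistances (cylindrical: R_cond = ln(r_o/r_i)/(2πkL), R_conv = 1/(h·2πrL)):
R_stainless steel pipe wall = ln(86.4/80)/(2π×14.8×1) = 8.276×10^-4 K/W
R_glass-fibre batt = ln(146.4/86.4)/(2π×0.0395×1) = 2.125 K/W
R_outer film = 1/(h_o·2πr_oL) = 1/(24.3×2π×0.1464×1) = 0.04474 K/W
R_total = 2.17 K/W
Q = ΔT/R_total = 53/2.17

q′ ≈ 24.4 W/m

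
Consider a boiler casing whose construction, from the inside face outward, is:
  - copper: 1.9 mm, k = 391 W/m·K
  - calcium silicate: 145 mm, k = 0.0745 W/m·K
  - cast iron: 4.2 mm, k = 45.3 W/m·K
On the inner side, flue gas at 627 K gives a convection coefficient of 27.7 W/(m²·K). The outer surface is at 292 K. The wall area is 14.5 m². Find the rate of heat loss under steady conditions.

Series thermal resistances:
R_inner film = 1/(h_i·A) = 1/(27.7×14.5) = 0.00249 K/W
R_copper = L/(kA) = 0.0019/(391×14.5) = 3.351×10^-7 K/W
R_calcium silicate = L/(kA) = 0.145/(0.0745×14.5) = 0.1342 K/W
R_cast iron = L/(kA) = 0.0042/(45.3×14.5) = 6.394×10^-6 K/W
R_total = 0.1367 K/W
Q = ΔT / R_total = 335 / 0.1367

Q ≈ 2450 W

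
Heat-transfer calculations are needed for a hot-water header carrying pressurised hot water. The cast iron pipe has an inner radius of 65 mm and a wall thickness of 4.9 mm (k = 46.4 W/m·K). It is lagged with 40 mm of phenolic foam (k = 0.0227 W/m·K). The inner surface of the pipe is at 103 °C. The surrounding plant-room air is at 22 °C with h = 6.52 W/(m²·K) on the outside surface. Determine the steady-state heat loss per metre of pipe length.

q′ ≈ 23.9 W/m

For a radial system each layer contributes R = ln(r_out/r_in)/(2πkL); films add R = 1/(hA).
R_cast iron pipe wall = ln(69.9/65)/(2π×46.4×1) = 2.493×10^-4 K/W
R_phenolic foam = ln(109.9/69.9)/(2π×0.0227×1) = 3.173 K/W
R_outer film = 1/(h_o·2πr_oL) = 1/(6.52×2π×0.1099×1) = 0.2221 K/W
R_total = 3.395 K/W
Q = ΔT/R_total = 81/3.395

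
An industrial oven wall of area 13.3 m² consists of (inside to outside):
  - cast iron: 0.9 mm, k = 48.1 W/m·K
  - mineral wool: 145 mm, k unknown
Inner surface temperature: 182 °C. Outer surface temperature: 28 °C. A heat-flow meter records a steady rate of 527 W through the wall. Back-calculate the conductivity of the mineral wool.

k ≈ 0.0373 W/(m·K)

Treating each layer as a thermal resistance in series:
R_cast iron = L/(kA) = 0.0009/(48.1×13.3) = 1.407×10^-6 K/W
Sum of known resistances R_other = 1.407×10^-6 K/W
Total R = ΔT/Q = 154/527 = 0.2922 K/W
R_mineral wool = R_total − R_other = 0.2922 K/W
k = L/(R·A) = 0.145/(0.2922×13.3)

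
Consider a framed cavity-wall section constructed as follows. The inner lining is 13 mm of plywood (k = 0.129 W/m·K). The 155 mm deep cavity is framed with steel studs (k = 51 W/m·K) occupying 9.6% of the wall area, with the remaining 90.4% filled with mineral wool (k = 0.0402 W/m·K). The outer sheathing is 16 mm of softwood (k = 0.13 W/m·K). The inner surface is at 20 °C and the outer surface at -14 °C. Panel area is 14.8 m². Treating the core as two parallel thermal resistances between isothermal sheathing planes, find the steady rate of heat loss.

Q ≈ 1970 W

Sheathing layers in series; stud and cavity paths in parallel between them.
R_inner = 0.013/(0.129×14.8) = 0.006809 K/W
R_stud  = 0.155/(51×0.096×14.8) = 0.002139 K/W
R_cav   = 0.155/(0.0402×0.904×14.8) = 0.2882 K/W
1/R_core = 1/R_stud + 1/R_cav → R_core = 0.002123 K/W
R_outer = 0.016/(0.13×14.8) = 0.008316 K/W
R_total = 0.01725 K/W
Q = ΔT/R_total = 34/0.01725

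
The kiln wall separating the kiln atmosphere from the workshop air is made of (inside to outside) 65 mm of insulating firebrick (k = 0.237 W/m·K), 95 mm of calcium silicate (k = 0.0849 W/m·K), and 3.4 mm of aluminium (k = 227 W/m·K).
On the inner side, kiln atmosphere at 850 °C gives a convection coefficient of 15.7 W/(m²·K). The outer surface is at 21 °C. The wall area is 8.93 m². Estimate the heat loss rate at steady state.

Q ≈ 5080 W

Treating each layer as a thermal resistance in series:
R_inner film = 1/(h_i·A) = 1/(15.7×8.93) = 0.007133 K/W
R_insulating firebrick = L/(kA) = 0.065/(0.237×8.93) = 0.03071 K/W
R_calcium silicate = L/(kA) = 0.095/(0.0849×8.93) = 0.1253 K/W
R_aluminium = L/(kA) = 0.0034/(227×8.93) = 1.677×10^-6 K/W
R_total = 0.1632 K/W
Q = ΔT / R_total = 829 / 0.1632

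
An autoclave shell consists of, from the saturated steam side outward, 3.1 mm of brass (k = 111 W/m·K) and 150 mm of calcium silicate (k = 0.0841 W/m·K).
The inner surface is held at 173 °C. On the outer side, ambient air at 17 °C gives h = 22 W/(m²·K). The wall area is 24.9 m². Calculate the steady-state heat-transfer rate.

Q ≈ 2120 W

Using the resistance-network approach (series):
R_brass = L/(kA) = 0.0031/(111×24.9) = 1.122×10^-6 K/W
R_calcium silicate = L/(kA) = 0.15/(0.0841×24.9) = 0.07163 K/W
R_outer film = 1/(h_o·A) = 1/(22×24.9) = 0.001825 K/W
R_total = 0.07346 K/W
Q = ΔT / R_total = 156 / 0.07346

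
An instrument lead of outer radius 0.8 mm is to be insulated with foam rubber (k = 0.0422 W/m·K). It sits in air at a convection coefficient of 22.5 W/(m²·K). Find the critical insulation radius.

For a cylinder r_cr = k/h = 0.0422/22.5
r_cr = 1.88 mm; since the bare radius (0.8 mm) is below r_cr, adding a thin layer of insulation will *increase* heat loss.

r_cr ≈ 1.88 mm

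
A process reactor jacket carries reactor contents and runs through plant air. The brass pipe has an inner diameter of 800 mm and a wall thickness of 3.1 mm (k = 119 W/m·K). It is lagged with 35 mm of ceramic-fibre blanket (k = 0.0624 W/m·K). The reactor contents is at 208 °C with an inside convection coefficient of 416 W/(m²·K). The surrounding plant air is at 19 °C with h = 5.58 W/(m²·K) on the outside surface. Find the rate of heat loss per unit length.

q′ ≈ 679 W/m

Treating each annulus and film as a series resistance:
R_inner film = 1/(h_i·2πr₁L) = 1/(416×2π×0.4×1) = 9.565×10^-4 K/W
R_brass pipe wall = ln(403.1/400)/(2π×119×1) = 1.033×10^-5 K/W
R_ceramic-fibre blanket = ln(438.1/403.1)/(2π×0.0624×1) = 0.2124 K/W
R_outer film = 1/(h_o·2πr_oL) = 1/(5.58×2π×0.4381×1) = 0.0651 K/W
R_total = 0.2784 K/W
Q = ΔT/R_total = 189/0.2784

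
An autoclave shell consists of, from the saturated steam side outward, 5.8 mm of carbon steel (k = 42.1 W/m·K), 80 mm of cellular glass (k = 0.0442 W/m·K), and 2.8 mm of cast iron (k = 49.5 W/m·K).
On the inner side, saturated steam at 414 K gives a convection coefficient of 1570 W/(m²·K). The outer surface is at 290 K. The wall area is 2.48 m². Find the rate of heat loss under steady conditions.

Model the wall as resistances in series:
R_inner film = 1/(h_i·A) = 1/(1570×2.48) = 2.568×10^-4 K/W
R_carbon steel = L/(kA) = 0.0058/(42.1×2.48) = 5.555×10^-5 K/W
R_cellular glass = L/(kA) = 0.08/(0.0442×2.48) = 0.7298 K/W
R_cast iron = L/(kA) = 0.0028/(49.5×2.48) = 2.281×10^-5 K/W
R_total = 0.7302 K/W
Q = ΔT / R_total = 124 / 0.7302

Q ≈ 170 W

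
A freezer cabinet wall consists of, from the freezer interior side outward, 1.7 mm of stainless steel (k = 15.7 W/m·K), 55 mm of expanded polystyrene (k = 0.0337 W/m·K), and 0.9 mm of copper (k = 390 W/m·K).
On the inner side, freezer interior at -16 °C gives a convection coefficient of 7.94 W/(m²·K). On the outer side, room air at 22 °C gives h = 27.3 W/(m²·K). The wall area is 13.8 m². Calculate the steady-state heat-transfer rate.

Thermal resistances in series:
R_inner film = 1/(h_i·A) = 1/(7.94×13.8) = 0.009126 K/W
R_stainless steel = L/(kA) = 0.0017/(15.7×13.8) = 7.846×10^-6 K/W
R_expanded polystyrene = L/(kA) = 0.055/(0.0337×13.8) = 0.1183 K/W
R_copper = L/(kA) = 0.0009/(390×13.8) = 1.672×10^-7 K/W
R_outer film = 1/(h_o·A) = 1/(27.3×13.8) = 0.002654 K/W
R_total = 0.1301 K/W
Q = ΔT / R_total = 38 / 0.1301

Q ≈ 292 W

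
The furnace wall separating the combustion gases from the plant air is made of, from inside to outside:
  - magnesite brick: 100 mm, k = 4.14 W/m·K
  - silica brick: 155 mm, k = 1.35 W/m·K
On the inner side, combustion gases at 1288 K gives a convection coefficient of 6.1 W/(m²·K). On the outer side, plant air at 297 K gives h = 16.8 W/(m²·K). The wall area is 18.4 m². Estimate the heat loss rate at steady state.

Q ≈ 50300 W

Treating each layer as a thermal resistance in series:
R_inner film = 1/(h_i·A) = 1/(6.1×18.4) = 0.008909 K/W
R_magnesite brick = L/(kA) = 0.1/(4.14×18.4) = 0.001313 K/W
R_silica brick = L/(kA) = 0.155/(1.35×18.4) = 0.00624 K/W
R_outer film = 1/(h_o·A) = 1/(16.8×18.4) = 0.003235 K/W
R_total = 0.0197 K/W
Q = ΔT / R_total = 991 / 0.0197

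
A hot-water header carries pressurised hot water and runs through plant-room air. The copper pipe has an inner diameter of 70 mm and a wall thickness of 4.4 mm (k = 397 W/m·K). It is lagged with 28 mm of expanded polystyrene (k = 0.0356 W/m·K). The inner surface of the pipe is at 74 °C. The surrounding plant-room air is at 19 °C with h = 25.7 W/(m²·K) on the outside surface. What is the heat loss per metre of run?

q′ ≈ 22.1 W/m

Treating each annulus and film as a series resistance:
R_copper pipe wall = ln(39.4/35)/(2π×397×1) = 4.747×10^-5 K/W
R_expanded polystyrene = ln(67.4/39.4)/(2π×0.0356×1) = 2.4 K/W
R_outer film = 1/(h_o·2πr_oL) = 1/(25.7×2π×0.0674×1) = 0.09188 K/W
R_total = 2.492 K/W
Q = ΔT/R_total = 55/2.492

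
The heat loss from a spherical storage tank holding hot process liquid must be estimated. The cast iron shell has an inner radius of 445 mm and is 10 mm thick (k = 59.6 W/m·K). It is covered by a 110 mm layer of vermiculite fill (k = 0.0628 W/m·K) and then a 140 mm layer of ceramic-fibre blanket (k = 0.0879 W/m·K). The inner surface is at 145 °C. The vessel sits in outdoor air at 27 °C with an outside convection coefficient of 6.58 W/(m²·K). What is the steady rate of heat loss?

Spherical conduction: R = (1/r_in − 1/r_out)/(4πk) per layer; series-sum.
R_cast iron shell = (1/0.445 − 1/0.455)/(4π×59.6) = 6.594×10^-5 K/W
R_vermiculite fill = (1/0.455 − 1/0.565)/(4π×0.0628) = 0.5422 K/W
R_ceramic-fibre blanket = (1/0.565 − 1/0.705)/(4π×0.0879) = 0.3182 K/W
R_outer film = 1/(h·4πr_o²) = 1/(6.58×4π×0.705²) = 0.02433 K/W
R_total = 0.8848 K/W
Q = ΔT/R_total = 118/0.8848

Q ≈ 133 W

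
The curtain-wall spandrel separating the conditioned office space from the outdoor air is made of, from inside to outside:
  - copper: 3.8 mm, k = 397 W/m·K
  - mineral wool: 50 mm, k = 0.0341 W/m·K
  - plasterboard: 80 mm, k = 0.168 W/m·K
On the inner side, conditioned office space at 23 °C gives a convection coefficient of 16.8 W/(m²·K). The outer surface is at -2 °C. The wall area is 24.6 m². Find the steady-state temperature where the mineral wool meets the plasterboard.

T ≈ 3.95 °C

Model the wall as resistances in series:
R_inner film = 1/(h_i·A) = 1/(16.8×24.6) = 0.00242 K/W
R_copper = L/(kA) = 0.0038/(397×24.6) = 3.891×10^-7 K/W
R_mineral wool = L/(kA) = 0.05/(0.0341×24.6) = 0.0596 K/W
R_plasterboard = L/(kA) = 0.08/(0.168×24.6) = 0.01936 K/W
R_total = 0.08138 K/W;  Q = ΔT/R_total = 25/0.08138 = 307.2 W
T_interface = T_inner − Q·ΣR(inner→interface) = 23 − 307×0.06202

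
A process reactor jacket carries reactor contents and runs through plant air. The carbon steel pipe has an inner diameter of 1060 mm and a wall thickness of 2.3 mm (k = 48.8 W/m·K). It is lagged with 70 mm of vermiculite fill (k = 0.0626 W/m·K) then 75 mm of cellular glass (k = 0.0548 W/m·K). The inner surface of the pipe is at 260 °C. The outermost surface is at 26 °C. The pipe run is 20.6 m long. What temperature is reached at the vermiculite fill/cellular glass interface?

Per-layer cylindrical resistances, series-summed:
R_carbon steel pipe wall = ln(532.3/530)/(2π×48.8×20.6) = 6.856×10^-7 K/W
R_vermiculite fill = ln(602.3/532.3)/(2π×0.0626×20.6) = 0.01525 K/W
R_cellular glass = ln(677.3/602.3)/(2π×0.0548×20.6) = 0.01655 K/W
R_total = 0.03179 K/W
Q = ΔT/R_total = 234/0.03179
Q = 7360 W
T_interface = T_inner − Q·ΣR(inner→interface) = 260 − 7360×0.01525

T ≈ 148 °C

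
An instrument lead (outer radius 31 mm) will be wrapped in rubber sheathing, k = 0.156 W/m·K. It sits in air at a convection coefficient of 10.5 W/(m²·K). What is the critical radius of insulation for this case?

For a cylinder r_cr = k/h = 0.156/10.5
r_cr = 14.9 mm; since the bare radius (31 mm) is above r_cr, any added insulation will reduce heat loss.

r_cr ≈ 14.9 mm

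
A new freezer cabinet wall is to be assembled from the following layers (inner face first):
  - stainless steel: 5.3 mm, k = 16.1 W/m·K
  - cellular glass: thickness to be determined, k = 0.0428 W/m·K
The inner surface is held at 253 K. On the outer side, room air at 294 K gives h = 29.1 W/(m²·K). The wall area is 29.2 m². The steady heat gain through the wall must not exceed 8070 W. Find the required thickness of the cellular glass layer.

L ≈ 4.86 mm

Using the resistance-network approach (series):
R_stainless steel = L/(kA) = 0.0053/(16.1×29.2) = 1.127×10^-5 K/W
R_outer film = 1/(h_o·A) = 1/(29.1×29.2) = 0.001177 K/W
Sum of the known resistances R_other = 0.001188 K/W
Required total resistance R_tot = ΔT/Q_allow = 41/8070 = 0.005081 K/W
R_cellular glass = R_tot − R_other = 0.003892 K/W
L = R·k·A = 0.003892×0.0428×29.2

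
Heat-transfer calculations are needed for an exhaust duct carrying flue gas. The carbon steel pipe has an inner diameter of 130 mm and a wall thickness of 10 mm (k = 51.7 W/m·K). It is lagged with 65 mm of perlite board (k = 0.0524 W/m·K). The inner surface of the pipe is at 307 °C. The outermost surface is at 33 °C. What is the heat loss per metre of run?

Per-layer cylindrical resistances, series-summed:
R_carbon steel pipe wall = ln(75/65)/(2π×51.7×1) = 4.405×10^-4 K/W
R_perlite board = ln(140/75)/(2π×0.0524×1) = 1.896 K/W
R_total = 1.896 K/W
Q = ΔT/R_total = 274/1.896

q′ ≈ 145 W/m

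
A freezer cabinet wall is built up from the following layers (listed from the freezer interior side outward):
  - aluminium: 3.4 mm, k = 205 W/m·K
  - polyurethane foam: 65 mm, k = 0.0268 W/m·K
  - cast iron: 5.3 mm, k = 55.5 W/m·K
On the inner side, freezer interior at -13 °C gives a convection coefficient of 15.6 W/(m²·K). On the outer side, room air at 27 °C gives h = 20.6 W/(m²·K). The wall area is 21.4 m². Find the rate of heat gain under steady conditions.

Treating each layer as a thermal resistance in series:
R_inner film = 1/(h_i·A) = 1/(15.6×21.4) = 0.002995 K/W
R_aluminium = L/(kA) = 0.0034/(205×21.4) = 7.75×10^-7 K/W
R_polyurethane foam = L/(kA) = 0.065/(0.0268×21.4) = 0.1133 K/W
R_cast iron = L/(kA) = 0.0053/(55.5×21.4) = 4.462×10^-6 K/W
R_outer film = 1/(h_o·A) = 1/(20.6×21.4) = 0.002268 K/W
R_total = 0.1186 K/W
Q = ΔT / R_total = 40 / 0.1186

Q ≈ 337 W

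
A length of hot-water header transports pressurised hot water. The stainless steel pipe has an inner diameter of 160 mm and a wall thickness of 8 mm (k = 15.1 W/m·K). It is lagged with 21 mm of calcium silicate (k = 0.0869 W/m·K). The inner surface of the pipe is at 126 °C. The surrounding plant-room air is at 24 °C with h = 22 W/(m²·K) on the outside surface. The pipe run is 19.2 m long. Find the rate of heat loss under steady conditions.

Radial resistances (cylindrical: R_cond = ln(r_o/r_i)/(2πkL), R_conv = 1/(h·2πrL)):
R_stainless steel pipe wall = ln(88/80)/(2π×15.1×19.2) = 5.232×10^-5 K/W
R_calcium silicate = ln(109/88)/(2π×0.0869×19.2) = 0.02041 K/W
R_outer film = 1/(h_o·2πr_oL) = 1/(22×2π×0.109×19.2) = 0.003457 K/W
R_total = 0.02392 K/W
Q = ΔT/R_total = 102/0.02392

Q ≈ 4260 W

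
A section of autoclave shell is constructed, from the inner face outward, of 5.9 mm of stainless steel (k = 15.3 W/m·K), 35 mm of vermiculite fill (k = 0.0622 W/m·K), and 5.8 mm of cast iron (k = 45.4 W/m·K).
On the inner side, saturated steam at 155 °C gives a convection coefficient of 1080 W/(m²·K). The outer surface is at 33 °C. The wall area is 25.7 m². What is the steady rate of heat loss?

Q ≈ 5560 W

Series thermal resistances:
R_inner film = 1/(h_i·A) = 1/(1080×25.7) = 3.603×10^-5 K/W
R_stainless steel = L/(kA) = 0.0059/(15.3×25.7) = 1.5×10^-5 K/W
R_vermiculite fill = L/(kA) = 0.035/(0.0622×25.7) = 0.02189 K/W
R_cast iron = L/(kA) = 0.0058/(45.4×25.7) = 4.971×10^-6 K/W
R_total = 0.02195 K/W
Q = ΔT / R_total = 122 / 0.02195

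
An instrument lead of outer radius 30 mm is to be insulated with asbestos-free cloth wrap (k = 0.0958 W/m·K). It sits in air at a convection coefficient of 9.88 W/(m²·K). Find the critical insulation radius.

For a cylinder r_cr = k/h = 0.0958/9.88
r_cr = 9.7 mm; since the bare radius (30 mm) is above r_cr, any added insulation will reduce heat loss.

r_cr ≈ 9.7 mm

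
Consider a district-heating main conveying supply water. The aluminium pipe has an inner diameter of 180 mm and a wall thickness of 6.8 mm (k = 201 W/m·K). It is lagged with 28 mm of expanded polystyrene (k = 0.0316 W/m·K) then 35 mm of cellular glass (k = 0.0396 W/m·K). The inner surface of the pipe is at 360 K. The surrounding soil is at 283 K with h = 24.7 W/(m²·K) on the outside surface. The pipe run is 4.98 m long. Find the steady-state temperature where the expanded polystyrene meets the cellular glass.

Per-layer cylindrical resistances, series-summed:
R_aluminium pipe wall = ln(96.8/90)/(2π×201×4.98) = 1.158×10^-5 K/W
R_expanded polystyrene = ln(124.8/96.8)/(2π×0.0316×4.98) = 0.257 K/W
R_cellular glass = ln(159.8/124.8)/(2π×0.0396×4.98) = 0.1995 K/W
R_outer film = 1/(h_o·2πr_oL) = 1/(24.7×2π×0.1598×4.98) = 0.008097 K/W
R_total = 0.4646 K/W
Q = ΔT/R_total = 77/0.4646
Q = 166 W
T_interface = T_inner − Q·ΣR(inner→interface) = 360 − 166×0.257

T ≈ 317 K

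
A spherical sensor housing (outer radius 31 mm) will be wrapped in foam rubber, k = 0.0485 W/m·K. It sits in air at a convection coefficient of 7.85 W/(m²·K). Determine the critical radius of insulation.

For a sphere r_cr = 2k/h = 2×0.0485/7.85
r_cr = 12.4 mm; since the bare radius (31 mm) is above r_cr, any added insulation will reduce heat loss.

r_cr ≈ 12.4 mm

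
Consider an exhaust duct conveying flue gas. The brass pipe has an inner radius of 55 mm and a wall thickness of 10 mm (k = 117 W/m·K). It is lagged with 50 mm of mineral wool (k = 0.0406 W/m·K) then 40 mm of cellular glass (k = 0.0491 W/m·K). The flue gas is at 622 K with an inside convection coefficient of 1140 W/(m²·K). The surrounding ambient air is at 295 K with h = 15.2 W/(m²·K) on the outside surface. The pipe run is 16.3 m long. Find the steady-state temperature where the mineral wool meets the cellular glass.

Cylindrical conduction, so R = ln(r₂/r₁)/(2πkL) per layer, in series:
R_inner film = 1/(h_i·2πr₁L) = 1/(1140×2π×0.055×16.3) = 1.557×10^-4 K/W
R_brass pipe wall = ln(65/55)/(2π×117×16.3) = 1.394×10^-5 K/W
R_mineral wool = ln(115/65)/(2π×0.0406×16.3) = 0.1372 K/W
R_cellular glass = ln(155/115)/(2π×0.0491×16.3) = 0.05936 K/W
R_outer film = 1/(h_o·2πr_oL) = 1/(15.2×2π×0.155×16.3) = 0.004144 K/W
R_total = 0.2009 K/W
Q = ΔT/R_total = 327/0.2009
Q = 1630 W
T_interface = T_inner − Q·ΣR(inner→interface) = 622 − 1630×0.1374

T ≈ 398 K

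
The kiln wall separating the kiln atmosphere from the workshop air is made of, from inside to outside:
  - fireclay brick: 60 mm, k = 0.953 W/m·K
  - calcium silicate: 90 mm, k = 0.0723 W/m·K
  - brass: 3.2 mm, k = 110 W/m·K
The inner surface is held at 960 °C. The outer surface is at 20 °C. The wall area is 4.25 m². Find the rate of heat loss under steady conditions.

Using the resistance-network approach (series):
R_fireclay brick = L/(kA) = 0.06/(0.953×4.25) = 0.01481 K/W
R_calcium silicate = L/(kA) = 0.09/(0.0723×4.25) = 0.2929 K/W
R_brass = L/(kA) = 0.0032/(110×4.25) = 6.845×10^-6 K/W
R_total = 0.3077 K/W
Q = ΔT / R_total = 940 / 0.3077

Q ≈ 3050 W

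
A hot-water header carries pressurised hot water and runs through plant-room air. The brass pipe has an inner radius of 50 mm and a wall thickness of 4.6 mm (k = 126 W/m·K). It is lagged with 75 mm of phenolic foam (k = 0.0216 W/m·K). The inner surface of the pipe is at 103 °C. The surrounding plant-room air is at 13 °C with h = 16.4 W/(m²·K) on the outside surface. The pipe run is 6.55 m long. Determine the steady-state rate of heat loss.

Q ≈ 91.5 W

Cylindrical conduction, so R = ln(r₂/r₁)/(2πkL) per layer, in series:
R_brass pipe wall = ln(54.6/50)/(2π×126×6.55) = 1.697×10^-5 K/W
R_phenolic foam = ln(129.6/54.6)/(2π×0.0216×6.55) = 0.9724 K/W
R_outer film = 1/(h_o·2πr_oL) = 1/(16.4×2π×0.1296×6.55) = 0.01143 K/W
R_total = 0.9839 K/W
Q = ΔT/R_total = 90/0.9839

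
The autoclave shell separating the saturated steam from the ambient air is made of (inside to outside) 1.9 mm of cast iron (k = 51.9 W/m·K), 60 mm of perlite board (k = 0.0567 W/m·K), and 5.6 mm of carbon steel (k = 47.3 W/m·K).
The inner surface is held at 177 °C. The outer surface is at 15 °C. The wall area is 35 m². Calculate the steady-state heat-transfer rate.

Using the resistance-network approach (series):
R_cast iron = L/(kA) = 0.0019/(51.9×35) = 1.046×10^-6 K/W
R_perlite board = L/(kA) = 0.06/(0.0567×35) = 0.03023 K/W
R_carbon steel = L/(kA) = 0.0056/(47.3×35) = 3.383×10^-6 K/W
R_total = 0.03024 K/W
Q = ΔT / R_total = 162 / 0.03024

Q ≈ 5360 W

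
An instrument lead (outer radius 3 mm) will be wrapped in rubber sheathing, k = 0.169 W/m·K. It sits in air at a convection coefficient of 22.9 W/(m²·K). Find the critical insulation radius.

r_cr ≈ 7.38 mm

For a cylinder r_cr = k/h = 0.169/22.9
r_cr = 7.38 mm; since the bare radius (3 mm) is below r_cr, adding a thin layer of insulation will *increase* heat loss.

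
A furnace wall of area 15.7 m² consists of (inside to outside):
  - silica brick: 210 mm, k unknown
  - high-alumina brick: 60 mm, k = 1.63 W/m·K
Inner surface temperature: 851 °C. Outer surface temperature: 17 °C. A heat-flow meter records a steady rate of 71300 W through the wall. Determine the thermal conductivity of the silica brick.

k ≈ 1.43 W/(m·K)

Model the wall as resistances in series:
R_high-alumina brick = L/(kA) = 0.06/(1.63×15.7) = 0.002345 K/W
Sum of known resistances R_other = 0.002345 K/W
Total R = ΔT/Q = 834/71300 = 0.0117 K/W
R_silica brick = R_total − R_other = 0.009352 K/W
k = L/(R·A) = 0.21/(0.009352×15.7)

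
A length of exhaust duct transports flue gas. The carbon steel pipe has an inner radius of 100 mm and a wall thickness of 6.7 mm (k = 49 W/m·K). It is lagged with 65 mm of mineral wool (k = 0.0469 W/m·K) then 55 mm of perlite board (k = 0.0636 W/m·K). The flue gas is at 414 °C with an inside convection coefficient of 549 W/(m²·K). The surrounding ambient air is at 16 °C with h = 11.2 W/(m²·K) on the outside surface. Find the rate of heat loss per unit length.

Per-layer cylindrical resistances, series-summed:
R_inner film = 1/(h_i·2πr₁L) = 1/(549×2π×0.1×1) = 0.002899 K/W
R_carbon steel pipe wall = ln(106.7/100)/(2π×49×1) = 2.106×10^-4 K/W
R_mineral wool = ln(171.7/106.7)/(2π×0.0469×1) = 1.614 K/W
R_perlite board = ln(226.7/171.7)/(2π×0.0636×1) = 0.6954 K/W
R_outer film = 1/(h_o·2πr_oL) = 1/(11.2×2π×0.2267×1) = 0.06268 K/W
R_total = 2.376 K/W
Q = ΔT/R_total = 398/2.376

q′ ≈ 168 W/m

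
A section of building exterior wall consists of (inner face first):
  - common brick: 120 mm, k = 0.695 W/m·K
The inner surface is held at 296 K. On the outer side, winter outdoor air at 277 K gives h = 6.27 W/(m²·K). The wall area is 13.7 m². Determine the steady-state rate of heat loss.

Q ≈ 784 W

Model the wall as resistances in series:
R_common brick = L/(kA) = 0.12/(0.695×13.7) = 0.0126 K/W
R_outer film = 1/(h_o·A) = 1/(6.27×13.7) = 0.01164 K/W
R_total = 0.02424 K/W
Q = ΔT / R_total = 19 / 0.02424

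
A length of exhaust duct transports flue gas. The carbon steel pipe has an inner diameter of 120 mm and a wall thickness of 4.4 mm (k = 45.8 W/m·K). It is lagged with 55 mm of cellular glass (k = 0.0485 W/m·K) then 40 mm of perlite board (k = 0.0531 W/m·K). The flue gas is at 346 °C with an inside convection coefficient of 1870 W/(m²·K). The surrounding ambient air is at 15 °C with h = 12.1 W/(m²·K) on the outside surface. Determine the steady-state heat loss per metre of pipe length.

For a radial system each layer contributes R = ln(r_out/r_in)/(2πkL); films add R = 1/(hA).
R_inner film = 1/(h_i·2πr₁L) = 1/(1870×2π×0.06×1) = 0.001418 K/W
R_carbon steel pipe wall = ln(64.4/60)/(2π×45.8×1) = 2.459×10^-4 K/W
R_cellular glass = ln(119.4/64.4)/(2π×0.0485×1) = 2.026 K/W
R_perlite board = ln(159.4/119.4)/(2π×0.0531×1) = 0.866 K/W
R_outer film = 1/(h_o·2πr_oL) = 1/(12.1×2π×0.1594×1) = 0.08252 K/W
R_total = 2.976 K/W
Q = ΔT/R_total = 331/2.976

q′ ≈ 111 W/m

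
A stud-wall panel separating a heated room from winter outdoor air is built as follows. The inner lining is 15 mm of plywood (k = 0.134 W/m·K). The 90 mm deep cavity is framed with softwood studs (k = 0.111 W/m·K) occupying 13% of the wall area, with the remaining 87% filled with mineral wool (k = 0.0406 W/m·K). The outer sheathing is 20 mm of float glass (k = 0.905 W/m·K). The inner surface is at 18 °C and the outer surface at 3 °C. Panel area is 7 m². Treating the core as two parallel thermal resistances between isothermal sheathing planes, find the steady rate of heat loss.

Q ≈ 54 W

Sheathing layers in series; stud and cavity paths in parallel between them.
R_inner = 0.015/(0.134×7) = 0.01599 K/W
R_stud  = 0.09/(0.111×0.13×7) = 0.891 K/W
R_cav   = 0.09/(0.0406×0.87×7) = 0.364 K/W
1/R_core = 1/R_stud + 1/R_cav → R_core = 0.2584 K/W
R_outer = 0.02/(0.905×7) = 0.003157 K/W
R_total = 0.2776 K/W
Q = ΔT/R_total = 15/0.2776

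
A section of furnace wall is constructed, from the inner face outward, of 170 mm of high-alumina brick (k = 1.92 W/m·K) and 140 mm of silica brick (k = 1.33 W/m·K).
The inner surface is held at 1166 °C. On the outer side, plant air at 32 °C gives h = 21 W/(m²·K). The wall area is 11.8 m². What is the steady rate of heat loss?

Using the resistance-network approach (series):
R_high-alumina brick = L/(kA) = 0.17/(1.92×11.8) = 0.007504 K/W
R_silica brick = L/(kA) = 0.14/(1.33×11.8) = 0.008921 K/W
R_outer film = 1/(h_o·A) = 1/(21×11.8) = 0.004036 K/W
R_total = 0.02046 K/W
Q = ΔT / R_total = 1134 / 0.02046

Q ≈ 55400 W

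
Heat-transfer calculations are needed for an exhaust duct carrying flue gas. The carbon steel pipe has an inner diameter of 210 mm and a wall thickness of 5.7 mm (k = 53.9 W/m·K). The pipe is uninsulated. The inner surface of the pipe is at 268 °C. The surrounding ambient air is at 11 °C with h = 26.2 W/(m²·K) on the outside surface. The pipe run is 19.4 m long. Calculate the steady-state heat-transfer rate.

Q ≈ 90600 W

Treating each annulus and film as a series resistance:
R_carbon steel pipe wall = ln(110.7/105)/(2π×53.9×19.4) = 8.046×10^-6 K/W
R_outer film = 1/(h_o·2πr_oL) = 1/(26.2×2π×0.1107×19.4) = 0.002829 K/W
R_total = 0.002837 K/W
Q = ΔT/R_total = 257/0.002837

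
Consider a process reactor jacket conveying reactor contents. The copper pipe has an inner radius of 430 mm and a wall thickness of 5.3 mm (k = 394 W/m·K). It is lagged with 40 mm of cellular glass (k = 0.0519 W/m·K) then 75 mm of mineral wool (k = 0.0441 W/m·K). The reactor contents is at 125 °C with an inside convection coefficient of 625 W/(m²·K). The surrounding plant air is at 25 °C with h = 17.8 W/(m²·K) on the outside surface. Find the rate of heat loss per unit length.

Per-layer cylindrical resistances, series-summed:
R_inner film = 1/(h_i·2πr₁L) = 1/(625×2π×0.43×1) = 5.922×10^-4 K/W
R_copper pipe wall = ln(435.3/430)/(2π×394×1) = 4.948×10^-6 K/W
R_cellular glass = ln(475.3/435.3)/(2π×0.0519×1) = 0.2696 K/W
R_mineral wool = ln(550.3/475.3)/(2π×0.0441×1) = 0.5288 K/W
R_outer film = 1/(h_o·2πr_oL) = 1/(17.8×2π×0.5503×1) = 0.01625 K/W
R_total = 0.8152 K/W
Q = ΔT/R_total = 100/0.8152

q′ ≈ 123 W/m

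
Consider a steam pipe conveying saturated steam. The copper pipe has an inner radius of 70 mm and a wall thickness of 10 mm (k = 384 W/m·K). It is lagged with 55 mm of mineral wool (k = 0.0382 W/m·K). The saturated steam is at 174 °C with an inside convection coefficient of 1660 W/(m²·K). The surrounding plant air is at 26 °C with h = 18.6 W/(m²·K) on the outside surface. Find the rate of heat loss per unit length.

q′ ≈ 65.9 W/m

Radial resistances (cylindrical: R_cond = ln(r_o/r_i)/(2πkL), R_conv = 1/(h·2πrL)):
R_inner film = 1/(h_i·2πr₁L) = 1/(1660×2π×0.07×1) = 0.00137 K/W
R_copper pipe wall = ln(80/70)/(2π×384×1) = 5.534×10^-5 K/W
R_mineral wool = ln(135/80)/(2π×0.0382×1) = 2.18 K/W
R_outer film = 1/(h_o·2πr_oL) = 1/(18.6×2π×0.135×1) = 0.06338 K/W
R_total = 2.245 K/W
Q = ΔT/R_total = 148/2.245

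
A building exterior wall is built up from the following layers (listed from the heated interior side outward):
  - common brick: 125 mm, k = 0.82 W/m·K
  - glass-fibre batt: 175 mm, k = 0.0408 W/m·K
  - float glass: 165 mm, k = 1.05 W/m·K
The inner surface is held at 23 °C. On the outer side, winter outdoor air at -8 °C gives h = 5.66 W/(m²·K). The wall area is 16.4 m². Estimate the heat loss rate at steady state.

Q ≈ 106 W

Using the resistance-network approach (series):
R_common brick = L/(kA) = 0.125/(0.82×16.4) = 0.009295 K/W
R_glass-fibre batt = L/(kA) = 0.175/(0.0408×16.4) = 0.2615 K/W
R_float glass = L/(kA) = 0.165/(1.05×16.4) = 0.009582 K/W
R_outer film = 1/(h_o·A) = 1/(5.66×16.4) = 0.01077 K/W
R_total = 0.2912 K/W
Q = ΔT / R_total = 31 / 0.2912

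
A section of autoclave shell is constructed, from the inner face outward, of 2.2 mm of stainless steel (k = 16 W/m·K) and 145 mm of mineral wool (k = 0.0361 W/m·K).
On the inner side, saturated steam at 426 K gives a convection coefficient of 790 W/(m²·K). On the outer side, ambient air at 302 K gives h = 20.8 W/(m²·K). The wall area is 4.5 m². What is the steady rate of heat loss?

Using the resistance-network approach (series):
R_inner film = 1/(h_i·A) = 1/(790×4.5) = 2.813×10^-4 K/W
R_stainless steel = L/(kA) = 0.0022/(16×4.5) = 3.056×10^-5 K/W
R_mineral wool = L/(kA) = 0.145/(0.0361×4.5) = 0.8926 K/W
R_outer film = 1/(h_o·A) = 1/(20.8×4.5) = 0.01068 K/W
R_total = 0.9036 K/W
Q = ΔT / R_total = 124 / 0.9036

Q ≈ 137 W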